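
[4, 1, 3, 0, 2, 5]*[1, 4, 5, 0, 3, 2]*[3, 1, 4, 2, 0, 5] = [2, 0, 3, 1, 5, 4]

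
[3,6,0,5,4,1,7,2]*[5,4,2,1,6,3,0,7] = [1,0,5,3,6,4,7,2]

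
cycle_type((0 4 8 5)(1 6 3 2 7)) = 4.5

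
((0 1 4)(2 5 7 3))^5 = (0 4 1)(2 5 7 3)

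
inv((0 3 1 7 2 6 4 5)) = (0 5 4 6 2 7 1 3)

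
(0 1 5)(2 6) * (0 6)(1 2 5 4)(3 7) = (0 2)(1 4)(3 7)(5 6)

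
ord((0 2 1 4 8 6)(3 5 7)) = 6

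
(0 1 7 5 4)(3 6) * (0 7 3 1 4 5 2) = (0 4 7 2)(1 3 6)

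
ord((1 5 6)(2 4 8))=3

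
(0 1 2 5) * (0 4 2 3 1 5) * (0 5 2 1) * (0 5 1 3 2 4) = (0 4 3 5)(1 2)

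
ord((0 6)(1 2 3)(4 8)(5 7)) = 6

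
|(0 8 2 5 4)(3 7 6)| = 15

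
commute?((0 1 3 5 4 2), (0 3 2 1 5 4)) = no:(0 1 3 5 4 2)*(0 3 2 1 5 4) = (0 5)(1 2 3 4), (0 3 2 1 5 4)*(0 1 3 5 4 2) = (0 5 2 3)(1 4)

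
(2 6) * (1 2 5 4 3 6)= (1 2)(3 6 5 4)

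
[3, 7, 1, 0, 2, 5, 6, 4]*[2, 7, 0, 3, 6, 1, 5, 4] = [3, 4, 7, 2, 0, 1, 5, 6]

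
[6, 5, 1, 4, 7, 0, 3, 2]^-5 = [4, 6, 0, 2, 1, 3, 7, 5]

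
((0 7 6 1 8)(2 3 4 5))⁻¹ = (0 8 1 6 7)(2 5 4 3)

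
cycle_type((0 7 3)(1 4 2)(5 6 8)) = 3^3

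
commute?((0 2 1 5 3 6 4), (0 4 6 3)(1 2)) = no:(0 2 1 5 3 6 4)*(0 4 6 3)(1 2) = (0 1 5), (0 4 6 3)(1 2)*(0 2 1 5 3 6 4) = (2 5 3)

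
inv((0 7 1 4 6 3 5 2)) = (0 2 5 3 6 4 1 7)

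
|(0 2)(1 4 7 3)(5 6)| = 4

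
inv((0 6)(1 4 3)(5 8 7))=(0 6)(1 3 4)(5 7 8)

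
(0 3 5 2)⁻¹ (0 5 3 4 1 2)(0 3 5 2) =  (0 3 2 5 4 1)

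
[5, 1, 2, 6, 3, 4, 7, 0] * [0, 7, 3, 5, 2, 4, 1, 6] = [4, 7, 3, 1, 5, 2, 6, 0]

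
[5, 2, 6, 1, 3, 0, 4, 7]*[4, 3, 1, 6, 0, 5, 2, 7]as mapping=[0→5, 1→1, 2→2, 3→3, 4→6, 5→4, 6→0, 7→7]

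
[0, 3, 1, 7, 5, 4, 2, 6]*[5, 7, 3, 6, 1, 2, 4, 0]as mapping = [0→5, 1→6, 2→7, 3→0, 4→2, 5→1, 6→3, 7→4]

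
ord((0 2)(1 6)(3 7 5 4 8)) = 10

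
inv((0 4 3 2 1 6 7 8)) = (0 8 7 6 1 2 3 4)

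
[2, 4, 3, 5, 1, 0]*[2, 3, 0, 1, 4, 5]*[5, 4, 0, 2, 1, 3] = [5, 1, 4, 3, 2, 0]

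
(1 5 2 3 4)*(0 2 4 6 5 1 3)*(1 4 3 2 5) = (0 5 3 6 1 4 2) 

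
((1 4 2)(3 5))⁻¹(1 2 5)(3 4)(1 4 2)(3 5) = (1 3 4)(2 5)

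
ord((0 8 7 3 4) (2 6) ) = 10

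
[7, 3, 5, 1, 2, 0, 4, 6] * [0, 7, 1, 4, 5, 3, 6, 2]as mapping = [0→2, 1→4, 2→3, 3→7, 4→1, 5→0, 6→5, 7→6]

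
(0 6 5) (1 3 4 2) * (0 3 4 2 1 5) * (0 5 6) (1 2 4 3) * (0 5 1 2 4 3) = (0 5 2 6 1) 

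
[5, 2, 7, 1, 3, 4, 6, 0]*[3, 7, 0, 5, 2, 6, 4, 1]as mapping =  [0→6, 1→0, 2→1, 3→7, 4→5, 5→2, 6→4, 7→3]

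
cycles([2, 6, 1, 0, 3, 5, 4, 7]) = (0 2 1 6 4 3)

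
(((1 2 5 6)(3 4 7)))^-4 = (3 7 4)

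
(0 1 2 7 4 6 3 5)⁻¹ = (0 5 3 6 4 7 2 1)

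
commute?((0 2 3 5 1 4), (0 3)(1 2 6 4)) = no:(0 2 3 5 1 4) * (0 3)(1 2 6 4) = (0 6 4 3 5 2), (0 3)(1 2 6 4) * (0 2 3 5 1 4) = (0 5 1 3 2 6)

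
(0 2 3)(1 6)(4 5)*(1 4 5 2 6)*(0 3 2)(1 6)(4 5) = (0 1 6 5 4)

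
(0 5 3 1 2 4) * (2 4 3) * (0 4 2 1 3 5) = (1 2 5)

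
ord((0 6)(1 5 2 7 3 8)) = 6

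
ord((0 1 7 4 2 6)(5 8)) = 6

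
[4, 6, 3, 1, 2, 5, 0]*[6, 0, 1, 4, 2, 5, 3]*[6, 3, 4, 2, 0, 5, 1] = [4, 2, 0, 6, 3, 5, 1]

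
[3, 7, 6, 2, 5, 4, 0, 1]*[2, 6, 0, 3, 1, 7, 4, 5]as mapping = [0→3, 1→5, 2→4, 3→0, 4→7, 5→1, 6→2, 7→6]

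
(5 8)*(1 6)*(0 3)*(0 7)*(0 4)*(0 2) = (0 3 7 4 2)(1 6)(5 8)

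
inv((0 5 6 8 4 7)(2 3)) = (0 7 4 8 6 5)(2 3)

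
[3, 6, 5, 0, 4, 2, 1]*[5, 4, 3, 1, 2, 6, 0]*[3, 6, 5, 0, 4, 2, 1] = [6, 3, 1, 2, 5, 0, 4]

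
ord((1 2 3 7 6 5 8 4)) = 8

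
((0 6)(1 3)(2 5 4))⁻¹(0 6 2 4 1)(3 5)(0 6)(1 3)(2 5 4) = (0 5 2 3 6)(1 4)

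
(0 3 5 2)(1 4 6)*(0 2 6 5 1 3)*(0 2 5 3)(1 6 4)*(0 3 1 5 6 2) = (1 5 4)(2 6 3)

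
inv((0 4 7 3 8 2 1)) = (0 1 2 8 3 7 4)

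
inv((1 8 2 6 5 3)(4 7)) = (1 3 5 6 2 8)(4 7)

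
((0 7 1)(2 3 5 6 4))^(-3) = (2 5 4 3 6)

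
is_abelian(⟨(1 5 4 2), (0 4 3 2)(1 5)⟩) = no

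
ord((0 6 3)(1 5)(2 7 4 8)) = 12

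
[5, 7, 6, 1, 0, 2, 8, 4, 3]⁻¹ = [4, 3, 5, 8, 7, 0, 2, 1, 6]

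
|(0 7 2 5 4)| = 5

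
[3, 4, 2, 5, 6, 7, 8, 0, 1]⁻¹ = [7, 8, 2, 0, 1, 3, 4, 5, 6]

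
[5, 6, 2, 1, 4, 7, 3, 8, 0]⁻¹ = [8, 3, 2, 6, 4, 0, 1, 5, 7]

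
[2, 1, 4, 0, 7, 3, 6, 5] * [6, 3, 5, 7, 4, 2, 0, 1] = [5, 3, 4, 6, 1, 7, 0, 2]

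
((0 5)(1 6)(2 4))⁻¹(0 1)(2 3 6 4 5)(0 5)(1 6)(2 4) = (0 4 3 1 2)(5 6)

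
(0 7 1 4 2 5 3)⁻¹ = (0 3 5 2 4 1 7)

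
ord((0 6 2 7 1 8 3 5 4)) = 9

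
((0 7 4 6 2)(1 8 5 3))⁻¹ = (0 2 6 4 7)(1 3 5 8)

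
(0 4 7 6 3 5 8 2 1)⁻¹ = (0 1 2 8 5 3 6 7 4)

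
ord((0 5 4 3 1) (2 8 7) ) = 15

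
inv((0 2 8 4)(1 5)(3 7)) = (0 4 8 2)(1 5)(3 7)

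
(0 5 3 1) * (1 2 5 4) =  (0 4 1)(2 5 3)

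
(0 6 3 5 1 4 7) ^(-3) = (0 1 6 4 3 7 5) 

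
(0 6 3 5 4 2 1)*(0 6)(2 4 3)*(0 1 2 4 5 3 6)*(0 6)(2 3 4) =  (0 1 6 2 3 4 5)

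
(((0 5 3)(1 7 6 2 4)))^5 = (0 3 5)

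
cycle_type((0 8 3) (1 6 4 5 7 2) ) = 3.6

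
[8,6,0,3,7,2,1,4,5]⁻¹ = [2,6,5,3,7,8,1,4,0]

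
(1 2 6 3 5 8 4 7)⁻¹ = (1 7 4 8 5 3 6 2)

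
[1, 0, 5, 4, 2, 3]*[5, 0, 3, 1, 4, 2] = [0, 5, 2, 4, 3, 1]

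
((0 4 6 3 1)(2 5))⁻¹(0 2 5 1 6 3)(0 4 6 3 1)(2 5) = (0 3 1 4 5 2)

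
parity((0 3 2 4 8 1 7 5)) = odd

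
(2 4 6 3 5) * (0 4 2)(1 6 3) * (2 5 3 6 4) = (0 2 5)(1 4 6)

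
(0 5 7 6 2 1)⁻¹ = (0 1 2 6 7 5)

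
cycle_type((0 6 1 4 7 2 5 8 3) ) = 9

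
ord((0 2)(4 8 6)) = 6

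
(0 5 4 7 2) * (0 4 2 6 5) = (2 4 7 6 5)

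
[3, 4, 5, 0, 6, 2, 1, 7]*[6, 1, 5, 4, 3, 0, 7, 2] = [4, 3, 0, 6, 7, 5, 1, 2]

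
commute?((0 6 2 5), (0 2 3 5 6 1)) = no:(0 6 2 5)*(0 2 3 5 6 1) = (0 1)(2 6 3 5), (0 2 3 5 6 1)*(0 6 2 5) = (0 5 2 3)(1 6)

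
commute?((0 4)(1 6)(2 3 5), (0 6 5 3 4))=no:(0 4)(1 6)(2 3 5)*(0 6 5 3 4)=(1 5 2 4 6), (0 6 5 3 4)*(0 4)(1 6)(2 3 5)=(0 1 6 2 3)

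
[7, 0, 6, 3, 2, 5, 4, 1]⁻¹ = [1, 7, 4, 3, 6, 5, 2, 0]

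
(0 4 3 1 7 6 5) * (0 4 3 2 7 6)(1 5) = (0 3 5 4 2 7)(1 6)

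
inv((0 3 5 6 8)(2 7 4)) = (0 8 6 5 3)(2 4 7)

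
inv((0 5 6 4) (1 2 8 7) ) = (0 4 6 5) (1 7 8 2) 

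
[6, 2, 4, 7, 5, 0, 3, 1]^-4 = [1, 0, 6, 4, 3, 7, 2, 5]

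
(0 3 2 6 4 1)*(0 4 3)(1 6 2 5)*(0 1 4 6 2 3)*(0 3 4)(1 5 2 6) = (0 5)(2 4 6 3)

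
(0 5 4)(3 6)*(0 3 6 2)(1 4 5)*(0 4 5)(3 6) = (0 1 5)(2 4 6 3)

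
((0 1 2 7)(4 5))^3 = (0 7 2 1)(4 5)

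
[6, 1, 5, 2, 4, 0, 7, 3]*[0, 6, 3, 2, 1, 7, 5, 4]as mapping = [0→5, 1→6, 2→7, 3→3, 4→1, 5→0, 6→4, 7→2]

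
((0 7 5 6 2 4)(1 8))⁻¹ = (0 4 2 6 5 7)(1 8)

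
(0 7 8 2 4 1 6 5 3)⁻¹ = (0 3 5 6 1 4 2 8 7)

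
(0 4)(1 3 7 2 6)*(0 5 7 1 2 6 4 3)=(0 3 1)(2 4 5 7 6)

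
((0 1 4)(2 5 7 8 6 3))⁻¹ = (0 4 1)(2 3 6 8 7 5)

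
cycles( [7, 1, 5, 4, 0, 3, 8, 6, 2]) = (0 7 6 8 2 5 3 4) 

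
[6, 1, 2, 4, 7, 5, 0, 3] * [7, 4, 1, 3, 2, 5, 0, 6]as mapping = [0→0, 1→4, 2→1, 3→2, 4→6, 5→5, 6→7, 7→3]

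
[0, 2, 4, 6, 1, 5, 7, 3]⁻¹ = [0, 4, 1, 7, 2, 5, 3, 6]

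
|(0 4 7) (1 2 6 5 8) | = 15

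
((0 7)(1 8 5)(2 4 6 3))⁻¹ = (0 7)(1 5 8)(2 3 6 4)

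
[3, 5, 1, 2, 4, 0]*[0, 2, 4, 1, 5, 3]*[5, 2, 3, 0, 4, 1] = [2, 0, 3, 4, 1, 5]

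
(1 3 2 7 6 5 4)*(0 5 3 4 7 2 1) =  (0 5 7 6 3 1 4)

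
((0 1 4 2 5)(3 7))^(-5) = (3 7)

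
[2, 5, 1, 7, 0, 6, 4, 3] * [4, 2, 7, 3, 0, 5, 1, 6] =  [7, 5, 2, 6, 4, 1, 0, 3]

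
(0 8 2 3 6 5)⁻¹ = (0 5 6 3 2 8)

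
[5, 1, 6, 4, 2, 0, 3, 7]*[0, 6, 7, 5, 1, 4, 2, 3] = [4, 6, 2, 1, 7, 0, 5, 3]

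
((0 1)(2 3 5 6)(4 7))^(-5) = (0 1)(2 6 5 3)(4 7)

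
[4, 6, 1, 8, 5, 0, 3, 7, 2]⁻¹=[5, 2, 8, 6, 0, 4, 1, 7, 3]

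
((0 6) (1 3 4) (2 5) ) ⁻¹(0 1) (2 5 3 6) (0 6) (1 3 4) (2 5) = (0 5 2 4) (3 6) 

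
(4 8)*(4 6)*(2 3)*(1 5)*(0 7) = (0 7)(1 5)(2 3)(4 8 6)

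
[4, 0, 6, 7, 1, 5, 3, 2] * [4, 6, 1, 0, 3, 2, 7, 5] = [3, 4, 7, 5, 6, 2, 0, 1]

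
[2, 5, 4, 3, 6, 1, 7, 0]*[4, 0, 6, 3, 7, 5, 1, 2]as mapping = [0→6, 1→5, 2→7, 3→3, 4→1, 5→0, 6→2, 7→4]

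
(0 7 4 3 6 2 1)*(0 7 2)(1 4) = (0 2 4 3 6)(1 7)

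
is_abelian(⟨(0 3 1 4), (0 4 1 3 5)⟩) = no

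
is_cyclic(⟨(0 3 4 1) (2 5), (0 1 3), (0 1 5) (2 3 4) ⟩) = no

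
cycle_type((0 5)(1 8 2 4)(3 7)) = 2^2.4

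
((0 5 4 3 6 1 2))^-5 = (0 4 6 2 5 3 1)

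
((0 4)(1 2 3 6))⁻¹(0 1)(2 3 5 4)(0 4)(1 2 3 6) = (0 3 6 5)(2 4)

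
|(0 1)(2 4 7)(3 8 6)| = 6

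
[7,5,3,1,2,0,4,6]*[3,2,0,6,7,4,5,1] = [1,4,6,2,0,3,7,5]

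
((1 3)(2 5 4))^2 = (2 4 5)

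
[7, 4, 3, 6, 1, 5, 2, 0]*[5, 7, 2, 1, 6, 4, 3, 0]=[0, 6, 1, 3, 7, 4, 2, 5]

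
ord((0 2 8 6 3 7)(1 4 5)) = 6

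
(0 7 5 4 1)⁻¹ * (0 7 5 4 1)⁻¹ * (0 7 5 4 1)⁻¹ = (0 5 1 7 4)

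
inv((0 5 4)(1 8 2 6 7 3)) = (0 4 5)(1 3 7 6 2 8)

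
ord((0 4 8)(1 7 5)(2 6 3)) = 3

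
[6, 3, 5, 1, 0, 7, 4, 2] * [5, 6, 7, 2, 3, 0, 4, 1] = [4, 2, 0, 6, 5, 1, 3, 7]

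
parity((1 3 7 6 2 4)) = odd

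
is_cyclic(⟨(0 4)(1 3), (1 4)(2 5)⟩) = no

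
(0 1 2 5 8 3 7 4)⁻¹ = (0 4 7 3 8 5 2 1)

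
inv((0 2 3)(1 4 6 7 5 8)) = (0 3 2)(1 8 5 7 6 4)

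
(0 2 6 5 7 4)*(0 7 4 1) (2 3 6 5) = (0 3 6 2 5 4 7 1) 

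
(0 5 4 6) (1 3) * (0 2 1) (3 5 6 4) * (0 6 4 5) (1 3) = (0 4 5 1) (2 3 6) 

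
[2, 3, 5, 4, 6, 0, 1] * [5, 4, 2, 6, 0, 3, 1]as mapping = [0→2, 1→6, 2→3, 3→0, 4→1, 5→5, 6→4]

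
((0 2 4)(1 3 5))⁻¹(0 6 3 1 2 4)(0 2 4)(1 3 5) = (0 2 6 5 3 4)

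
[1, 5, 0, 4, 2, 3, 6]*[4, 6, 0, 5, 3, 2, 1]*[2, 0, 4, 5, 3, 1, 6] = [6, 4, 3, 5, 2, 1, 0]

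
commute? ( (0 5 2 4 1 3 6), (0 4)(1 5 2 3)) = no: (0 5 2 4 1 3 6)*(0 4)(1 5 2 3) = (0 2)(3 6 4 5), (0 4)(1 5 2 3)*(0 5 2 4 1 3 6) = (0 1 2 6)(4 5)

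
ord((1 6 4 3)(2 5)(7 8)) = 4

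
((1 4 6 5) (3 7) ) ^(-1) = (1 5 6 4) (3 7) 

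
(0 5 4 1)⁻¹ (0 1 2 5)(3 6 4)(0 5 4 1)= (0 2 4 5)(1 3 6)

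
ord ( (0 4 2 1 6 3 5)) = 7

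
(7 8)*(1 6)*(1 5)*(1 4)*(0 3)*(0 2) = (0 3 2)(1 6 5 4)(7 8)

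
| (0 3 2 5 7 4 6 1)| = 8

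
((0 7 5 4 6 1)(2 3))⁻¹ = (0 1 6 4 5 7)(2 3)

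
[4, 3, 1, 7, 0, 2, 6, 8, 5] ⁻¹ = [4, 2, 5, 1, 0, 8, 6, 3, 7] 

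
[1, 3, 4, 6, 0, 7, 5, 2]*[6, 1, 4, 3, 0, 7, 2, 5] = [1, 3, 0, 2, 6, 5, 7, 4]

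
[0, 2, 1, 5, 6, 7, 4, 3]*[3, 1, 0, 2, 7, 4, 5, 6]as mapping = [0→3, 1→0, 2→1, 3→4, 4→5, 5→6, 6→7, 7→2]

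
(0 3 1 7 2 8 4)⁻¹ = (0 4 8 2 7 1 3)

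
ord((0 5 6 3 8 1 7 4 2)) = 9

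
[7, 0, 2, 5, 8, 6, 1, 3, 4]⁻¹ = [1, 6, 2, 7, 8, 3, 5, 0, 4]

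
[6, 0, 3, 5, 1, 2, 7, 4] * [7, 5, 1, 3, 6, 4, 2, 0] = [2, 7, 3, 4, 5, 1, 0, 6]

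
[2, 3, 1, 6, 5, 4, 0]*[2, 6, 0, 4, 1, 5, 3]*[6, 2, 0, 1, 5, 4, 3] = [6, 5, 3, 1, 4, 2, 0]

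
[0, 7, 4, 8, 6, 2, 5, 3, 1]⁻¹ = [0, 8, 5, 7, 2, 6, 4, 1, 3]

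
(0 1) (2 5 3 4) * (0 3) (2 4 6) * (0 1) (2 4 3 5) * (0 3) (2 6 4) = (0 3 4) (1 5) (2 6) 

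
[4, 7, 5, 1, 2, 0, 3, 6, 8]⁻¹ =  [5, 3, 4, 6, 0, 2, 7, 1, 8]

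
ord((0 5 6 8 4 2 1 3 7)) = 9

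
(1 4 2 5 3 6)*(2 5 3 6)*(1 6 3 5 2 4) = (2 5 3 4)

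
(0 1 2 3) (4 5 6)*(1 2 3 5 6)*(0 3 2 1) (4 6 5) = (0 1 2 4 5) 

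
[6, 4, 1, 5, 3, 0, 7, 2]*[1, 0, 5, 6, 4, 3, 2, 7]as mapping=[0→2, 1→4, 2→0, 3→3, 4→6, 5→1, 6→7, 7→5]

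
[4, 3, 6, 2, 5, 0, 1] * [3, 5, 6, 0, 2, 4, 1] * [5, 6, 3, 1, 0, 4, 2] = [3, 5, 6, 2, 0, 1, 4]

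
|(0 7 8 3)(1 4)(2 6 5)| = 12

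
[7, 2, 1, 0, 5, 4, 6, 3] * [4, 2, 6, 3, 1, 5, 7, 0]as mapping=[0→0, 1→6, 2→2, 3→4, 4→5, 5→1, 6→7, 7→3]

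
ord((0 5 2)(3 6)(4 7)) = 6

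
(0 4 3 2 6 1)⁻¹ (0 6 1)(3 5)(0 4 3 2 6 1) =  (0 4 1)(2 5)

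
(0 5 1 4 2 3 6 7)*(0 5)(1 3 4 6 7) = (1 6)(2 4)(3 7 5)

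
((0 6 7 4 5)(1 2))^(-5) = (1 2)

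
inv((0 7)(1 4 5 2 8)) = (0 7)(1 8 2 5 4)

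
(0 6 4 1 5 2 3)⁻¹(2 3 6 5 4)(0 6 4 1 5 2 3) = (0 4 2 1 3)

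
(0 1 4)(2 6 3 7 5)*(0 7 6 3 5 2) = (0 1 4 7 2 3 6 5)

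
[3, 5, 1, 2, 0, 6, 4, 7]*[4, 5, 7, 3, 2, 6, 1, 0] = [3, 6, 5, 7, 4, 1, 2, 0]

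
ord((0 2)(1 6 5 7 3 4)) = 6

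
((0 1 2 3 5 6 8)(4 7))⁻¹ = (0 8 6 5 3 2 1)(4 7)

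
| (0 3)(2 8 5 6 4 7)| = 6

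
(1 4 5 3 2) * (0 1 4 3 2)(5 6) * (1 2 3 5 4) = (0 2 1 5 3)(4 6)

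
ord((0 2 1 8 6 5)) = 6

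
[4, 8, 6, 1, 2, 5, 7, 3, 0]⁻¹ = [8, 3, 4, 7, 0, 5, 2, 6, 1]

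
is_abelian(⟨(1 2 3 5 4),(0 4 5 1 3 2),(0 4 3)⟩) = no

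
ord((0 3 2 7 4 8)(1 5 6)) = 6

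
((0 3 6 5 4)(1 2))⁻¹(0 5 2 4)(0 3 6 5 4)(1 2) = (0 3 4 1)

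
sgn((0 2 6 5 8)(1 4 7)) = 1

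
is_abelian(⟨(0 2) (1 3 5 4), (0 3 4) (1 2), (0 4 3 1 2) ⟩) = no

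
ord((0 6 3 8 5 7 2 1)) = 8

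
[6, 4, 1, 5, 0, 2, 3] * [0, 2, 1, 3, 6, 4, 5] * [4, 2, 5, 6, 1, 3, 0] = [3, 0, 5, 1, 4, 2, 6]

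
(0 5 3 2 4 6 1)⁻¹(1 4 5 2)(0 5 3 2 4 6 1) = (0 6 3 4)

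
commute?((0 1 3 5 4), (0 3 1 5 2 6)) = no:(0 1 3 5 4)*(0 3 1 5 2 6) = (0 5 4 3 2 6), (0 3 1 5 2 6)*(0 1 3 5 4) = (0 5 2 6 1 4)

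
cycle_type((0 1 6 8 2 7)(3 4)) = 2.6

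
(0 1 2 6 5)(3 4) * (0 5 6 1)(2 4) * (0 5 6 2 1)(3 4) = (0 5 6 2)(1 3)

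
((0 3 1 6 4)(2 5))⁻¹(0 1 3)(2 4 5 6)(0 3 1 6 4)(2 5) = (0 2 4 5)(1 3 6)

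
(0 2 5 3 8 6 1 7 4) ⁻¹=(0 4 7 1 6 8 3 5 2) 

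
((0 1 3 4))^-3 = (0 1 3 4)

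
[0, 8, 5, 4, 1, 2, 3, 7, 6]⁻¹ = [0, 4, 5, 6, 3, 2, 8, 7, 1]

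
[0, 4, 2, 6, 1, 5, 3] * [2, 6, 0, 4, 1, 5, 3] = [2, 1, 0, 3, 6, 5, 4]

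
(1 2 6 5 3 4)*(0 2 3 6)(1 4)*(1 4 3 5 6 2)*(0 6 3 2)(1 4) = (0 4 2 6 3 1 5)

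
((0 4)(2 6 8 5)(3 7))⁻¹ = (0 4)(2 5 8 6)(3 7)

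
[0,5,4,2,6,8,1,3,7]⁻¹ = [0,6,3,7,2,1,4,8,5]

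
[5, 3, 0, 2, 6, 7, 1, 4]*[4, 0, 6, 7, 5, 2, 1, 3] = [2, 7, 4, 6, 1, 3, 0, 5]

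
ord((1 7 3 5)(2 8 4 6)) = 4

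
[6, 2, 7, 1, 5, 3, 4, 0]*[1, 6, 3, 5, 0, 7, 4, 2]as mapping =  [0→4, 1→3, 2→2, 3→6, 4→7, 5→5, 6→0, 7→1]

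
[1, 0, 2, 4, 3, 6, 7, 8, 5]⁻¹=[1, 0, 2, 4, 3, 8, 5, 6, 7]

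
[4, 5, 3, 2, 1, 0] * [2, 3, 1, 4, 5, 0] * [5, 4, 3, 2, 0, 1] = [1, 5, 0, 4, 2, 3]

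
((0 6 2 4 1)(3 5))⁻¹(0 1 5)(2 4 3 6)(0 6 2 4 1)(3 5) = (0 3 6)(1 5 2 4)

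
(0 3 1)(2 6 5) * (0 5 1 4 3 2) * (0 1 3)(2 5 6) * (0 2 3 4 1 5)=(1 6 4 2 3)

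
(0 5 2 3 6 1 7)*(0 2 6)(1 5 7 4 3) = (0 7 2 1 4 3)(5 6)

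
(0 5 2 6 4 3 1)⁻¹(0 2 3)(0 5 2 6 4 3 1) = (1 5 6)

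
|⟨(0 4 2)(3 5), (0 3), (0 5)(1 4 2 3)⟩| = 720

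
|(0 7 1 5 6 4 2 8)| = 8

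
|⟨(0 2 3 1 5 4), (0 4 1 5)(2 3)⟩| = 720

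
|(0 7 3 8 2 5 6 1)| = 8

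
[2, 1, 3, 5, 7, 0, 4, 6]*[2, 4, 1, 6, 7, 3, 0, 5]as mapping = [0→1, 1→4, 2→6, 3→3, 4→5, 5→2, 6→7, 7→0]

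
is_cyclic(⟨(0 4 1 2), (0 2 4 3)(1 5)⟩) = no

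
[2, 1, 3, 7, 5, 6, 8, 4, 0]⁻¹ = [8, 1, 0, 2, 7, 4, 5, 3, 6]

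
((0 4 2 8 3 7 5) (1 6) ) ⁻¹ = (0 5 7 3 8 2 4) (1 6) 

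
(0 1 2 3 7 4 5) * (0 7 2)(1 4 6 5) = (0 4 1)(2 3)(5 7 6)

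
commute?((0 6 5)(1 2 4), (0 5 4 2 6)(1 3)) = no:(0 6 5)(1 2 4) * (0 5 4 2 6)(1 3) = (1 6 4 3), (0 5 4 2 6)(1 3) * (0 6 5)(1 2 4) = (1 3 2 5)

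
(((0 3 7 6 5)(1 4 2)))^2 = (0 7 5 3 6)(1 2 4)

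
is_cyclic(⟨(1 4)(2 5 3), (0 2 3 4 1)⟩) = no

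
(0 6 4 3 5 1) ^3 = (0 3) (1 4) (5 6) 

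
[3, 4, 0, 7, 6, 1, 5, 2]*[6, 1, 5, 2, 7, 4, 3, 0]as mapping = [0→2, 1→7, 2→6, 3→0, 4→3, 5→1, 6→4, 7→5]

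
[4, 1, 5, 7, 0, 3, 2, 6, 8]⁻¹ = [4, 1, 6, 5, 0, 2, 7, 3, 8]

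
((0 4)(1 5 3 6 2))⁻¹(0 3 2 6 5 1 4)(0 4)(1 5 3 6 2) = (0 4 6 1 2 3 5)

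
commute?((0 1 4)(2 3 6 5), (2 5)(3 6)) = no:(0 1 4)(2 3 6 5) * (2 5)(3 6) = (0 1 4)(2 6), (2 5)(3 6) * (0 1 4)(2 3 6 5) = (0 1 4)(3 5)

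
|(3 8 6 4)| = 4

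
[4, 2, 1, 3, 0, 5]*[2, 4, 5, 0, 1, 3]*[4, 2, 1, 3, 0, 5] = [2, 5, 0, 4, 1, 3]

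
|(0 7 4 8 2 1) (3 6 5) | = 6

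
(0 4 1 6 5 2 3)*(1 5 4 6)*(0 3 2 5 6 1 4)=(0 1 4 6)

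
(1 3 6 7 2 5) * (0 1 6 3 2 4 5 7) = (0 1 2 7 4 5 6)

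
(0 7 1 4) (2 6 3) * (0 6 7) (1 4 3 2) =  (1 3) (2 7 4 6) 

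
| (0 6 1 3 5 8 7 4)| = 8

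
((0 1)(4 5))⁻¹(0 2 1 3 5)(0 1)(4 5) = (0 3 4 1 2)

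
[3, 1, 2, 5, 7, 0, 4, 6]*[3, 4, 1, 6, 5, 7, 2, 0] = [6, 4, 1, 7, 0, 3, 5, 2]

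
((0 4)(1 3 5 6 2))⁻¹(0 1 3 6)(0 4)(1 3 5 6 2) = (2 4 3 5)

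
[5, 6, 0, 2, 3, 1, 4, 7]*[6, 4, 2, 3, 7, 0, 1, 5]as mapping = [0→0, 1→1, 2→6, 3→2, 4→3, 5→4, 6→7, 7→5]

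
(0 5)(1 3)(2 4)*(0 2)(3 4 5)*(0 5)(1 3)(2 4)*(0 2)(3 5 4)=(0 1)(3 5)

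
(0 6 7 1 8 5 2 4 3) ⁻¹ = (0 3 4 2 5 8 1 7 6) 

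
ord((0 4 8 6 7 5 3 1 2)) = 9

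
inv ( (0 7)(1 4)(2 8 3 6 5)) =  (0 7)(1 4)(2 5 6 3 8)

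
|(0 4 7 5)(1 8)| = 4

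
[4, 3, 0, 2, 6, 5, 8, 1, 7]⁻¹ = [2, 7, 3, 1, 0, 5, 4, 8, 6]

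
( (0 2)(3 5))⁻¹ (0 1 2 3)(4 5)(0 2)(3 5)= (0 5 2 1)(3 4)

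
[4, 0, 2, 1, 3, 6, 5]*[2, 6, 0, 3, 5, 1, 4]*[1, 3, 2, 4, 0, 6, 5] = [6, 2, 1, 5, 4, 0, 3]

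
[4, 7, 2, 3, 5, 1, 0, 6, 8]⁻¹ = [6, 5, 2, 3, 0, 4, 7, 1, 8]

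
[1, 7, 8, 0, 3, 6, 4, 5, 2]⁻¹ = [3, 0, 8, 4, 6, 7, 5, 1, 2]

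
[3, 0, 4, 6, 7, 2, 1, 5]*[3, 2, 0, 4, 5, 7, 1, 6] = [4, 3, 5, 1, 6, 0, 2, 7]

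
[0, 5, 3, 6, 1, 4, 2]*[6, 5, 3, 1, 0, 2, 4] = [6, 2, 1, 4, 5, 0, 3]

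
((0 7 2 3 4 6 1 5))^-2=(0 1 4 2)(3 7 5 6)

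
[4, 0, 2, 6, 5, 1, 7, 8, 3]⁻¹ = [1, 5, 2, 8, 0, 4, 3, 6, 7]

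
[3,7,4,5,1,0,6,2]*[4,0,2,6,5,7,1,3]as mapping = [0→6,1→3,2→5,3→7,4→0,5→4,6→1,7→2]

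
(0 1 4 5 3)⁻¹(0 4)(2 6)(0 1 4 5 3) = (1 5)(2 6)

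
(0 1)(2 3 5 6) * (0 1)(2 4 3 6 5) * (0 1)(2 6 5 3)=(0 1)(2 5 3 6 4)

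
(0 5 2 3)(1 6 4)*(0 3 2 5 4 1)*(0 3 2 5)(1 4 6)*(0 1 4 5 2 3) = (0 6 5 1 4)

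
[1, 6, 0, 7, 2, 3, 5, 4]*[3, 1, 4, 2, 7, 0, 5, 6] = [1, 5, 3, 6, 4, 2, 0, 7]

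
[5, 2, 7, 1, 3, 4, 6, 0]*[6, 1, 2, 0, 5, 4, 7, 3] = [4, 2, 3, 1, 0, 5, 7, 6]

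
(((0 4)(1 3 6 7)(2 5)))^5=(0 4)(1 3 6 7)(2 5)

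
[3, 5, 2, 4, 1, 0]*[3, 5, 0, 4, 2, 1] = [4, 1, 0, 2, 5, 3]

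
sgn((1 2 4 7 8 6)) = -1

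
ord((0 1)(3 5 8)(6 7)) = 6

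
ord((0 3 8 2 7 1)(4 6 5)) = 6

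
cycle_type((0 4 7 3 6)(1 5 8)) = 3.5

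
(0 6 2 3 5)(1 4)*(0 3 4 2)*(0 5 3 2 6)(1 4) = (1 6 5 2)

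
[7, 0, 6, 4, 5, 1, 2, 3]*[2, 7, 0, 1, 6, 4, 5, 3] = [3, 2, 5, 6, 4, 7, 0, 1]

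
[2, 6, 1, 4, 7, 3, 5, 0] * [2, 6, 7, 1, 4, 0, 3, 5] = [7, 3, 6, 4, 5, 1, 0, 2] 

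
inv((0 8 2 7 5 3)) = (0 3 5 7 2 8)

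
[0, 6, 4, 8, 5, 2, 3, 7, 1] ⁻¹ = [0, 8, 5, 6, 2, 4, 1, 7, 3] 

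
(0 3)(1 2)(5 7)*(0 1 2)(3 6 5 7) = (0 6 5 3 1)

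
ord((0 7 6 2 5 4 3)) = 7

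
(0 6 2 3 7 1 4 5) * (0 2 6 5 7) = (0 5 2 3)(1 4 7)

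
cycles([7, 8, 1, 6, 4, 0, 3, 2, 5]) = (0 7 2 1 8 5) (3 6) 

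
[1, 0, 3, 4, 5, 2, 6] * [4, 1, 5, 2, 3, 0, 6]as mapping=[0→1, 1→4, 2→2, 3→3, 4→0, 5→5, 6→6]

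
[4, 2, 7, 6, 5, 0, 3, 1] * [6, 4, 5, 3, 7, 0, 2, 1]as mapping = [0→7, 1→5, 2→1, 3→2, 4→0, 5→6, 6→3, 7→4]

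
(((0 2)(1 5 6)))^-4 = (1 6 5)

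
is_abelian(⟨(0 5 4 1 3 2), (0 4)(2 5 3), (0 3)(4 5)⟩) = no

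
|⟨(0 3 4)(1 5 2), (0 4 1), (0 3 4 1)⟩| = 720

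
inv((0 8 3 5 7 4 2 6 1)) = (0 1 6 2 4 7 5 3 8)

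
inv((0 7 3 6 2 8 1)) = (0 1 8 2 6 3 7)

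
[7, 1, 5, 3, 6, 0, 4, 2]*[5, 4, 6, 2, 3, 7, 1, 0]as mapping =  [0→0, 1→4, 2→7, 3→2, 4→1, 5→5, 6→3, 7→6]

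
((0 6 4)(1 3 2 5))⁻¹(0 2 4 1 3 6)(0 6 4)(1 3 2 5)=(0 3 2 4 6 5)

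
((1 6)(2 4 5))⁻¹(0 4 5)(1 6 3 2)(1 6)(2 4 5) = (0 5 2)(1 3 4 6)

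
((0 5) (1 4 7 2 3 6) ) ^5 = (0 5) (1 6 3 2 7 4) 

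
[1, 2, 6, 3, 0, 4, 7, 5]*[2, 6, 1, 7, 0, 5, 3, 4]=[6, 1, 3, 7, 2, 0, 4, 5]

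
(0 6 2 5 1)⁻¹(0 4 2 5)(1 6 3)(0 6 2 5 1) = (0 2 3)(1 6 4 5)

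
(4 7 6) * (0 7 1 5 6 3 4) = (0 7 3 4 1 5 6)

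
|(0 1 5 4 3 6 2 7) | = 8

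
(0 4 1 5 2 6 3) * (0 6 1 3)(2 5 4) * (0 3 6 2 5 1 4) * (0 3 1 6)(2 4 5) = (0 2 5 6 1 3 4)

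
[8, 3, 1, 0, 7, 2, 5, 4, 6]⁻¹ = [3, 2, 5, 1, 7, 6, 8, 4, 0]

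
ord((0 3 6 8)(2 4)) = 4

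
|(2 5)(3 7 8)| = 6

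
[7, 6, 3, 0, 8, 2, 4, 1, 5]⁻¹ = [3, 7, 5, 2, 6, 8, 1, 0, 4]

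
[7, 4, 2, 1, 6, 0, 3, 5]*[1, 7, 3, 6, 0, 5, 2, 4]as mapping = [0→4, 1→0, 2→3, 3→7, 4→2, 5→1, 6→6, 7→5]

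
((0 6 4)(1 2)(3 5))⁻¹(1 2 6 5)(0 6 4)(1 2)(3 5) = (1 4 3 2)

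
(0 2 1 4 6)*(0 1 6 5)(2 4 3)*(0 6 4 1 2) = (0 1 3)(2 4 5 6)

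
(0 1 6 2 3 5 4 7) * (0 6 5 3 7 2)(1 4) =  (0 4 2 7 6)(1 5)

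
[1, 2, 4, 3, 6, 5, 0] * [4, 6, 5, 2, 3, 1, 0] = [6, 5, 3, 2, 0, 1, 4]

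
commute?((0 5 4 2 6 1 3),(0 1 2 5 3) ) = no:(0 5 4 2 6 1 3)*(0 1 2 5 3) = (0 3 1) (2 6) (4 5),(0 1 2 5 3)*(0 5 4 2 6 1 3) = (0 3 5) (1 6) (2 4) 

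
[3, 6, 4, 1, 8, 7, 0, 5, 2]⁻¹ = [6, 3, 8, 0, 2, 7, 1, 5, 4]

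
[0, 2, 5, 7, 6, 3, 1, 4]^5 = [0, 4, 6, 2, 3, 1, 7, 5]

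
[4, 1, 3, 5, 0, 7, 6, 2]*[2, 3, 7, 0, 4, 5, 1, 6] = [4, 3, 0, 5, 2, 6, 1, 7]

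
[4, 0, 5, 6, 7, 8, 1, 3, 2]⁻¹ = [1, 6, 8, 7, 0, 2, 3, 4, 5]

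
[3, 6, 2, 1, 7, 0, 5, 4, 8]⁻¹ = [5, 3, 2, 0, 7, 6, 1, 4, 8]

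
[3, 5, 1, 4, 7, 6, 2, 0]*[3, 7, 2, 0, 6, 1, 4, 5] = [0, 1, 7, 6, 5, 4, 2, 3]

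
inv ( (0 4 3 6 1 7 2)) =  (0 2 7 1 6 3 4)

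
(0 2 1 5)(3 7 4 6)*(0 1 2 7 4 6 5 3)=(0 7 6)(1 3 4 5)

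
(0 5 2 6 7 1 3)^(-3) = (0 7 5 1 2 3 6)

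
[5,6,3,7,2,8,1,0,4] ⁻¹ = [7,6,4,2,8,0,1,3,5] 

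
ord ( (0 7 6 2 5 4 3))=7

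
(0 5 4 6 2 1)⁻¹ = (0 1 2 6 4 5)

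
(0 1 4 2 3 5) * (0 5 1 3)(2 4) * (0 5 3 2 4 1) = (0 2 5 3)(1 4)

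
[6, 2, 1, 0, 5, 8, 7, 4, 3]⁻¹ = [3, 2, 1, 8, 7, 4, 0, 6, 5]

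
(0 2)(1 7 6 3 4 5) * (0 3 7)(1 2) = (0 1)(2 3 4 5)(6 7)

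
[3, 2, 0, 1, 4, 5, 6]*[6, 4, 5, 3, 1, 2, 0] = [3, 5, 6, 4, 1, 2, 0]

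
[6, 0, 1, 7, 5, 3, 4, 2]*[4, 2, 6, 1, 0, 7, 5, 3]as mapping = [0→5, 1→4, 2→2, 3→3, 4→7, 5→1, 6→0, 7→6]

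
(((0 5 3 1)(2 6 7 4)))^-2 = (0 3)(1 5)(2 7)(4 6)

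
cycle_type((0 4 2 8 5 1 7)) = 7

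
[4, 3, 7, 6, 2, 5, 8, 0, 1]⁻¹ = [7, 8, 4, 1, 0, 5, 3, 2, 6]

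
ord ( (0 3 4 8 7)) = 5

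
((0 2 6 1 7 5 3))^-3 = (0 7 2 5 6 3 1)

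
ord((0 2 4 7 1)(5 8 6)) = 15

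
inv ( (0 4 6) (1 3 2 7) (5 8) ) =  (0 6 4) (1 7 2 3) (5 8) 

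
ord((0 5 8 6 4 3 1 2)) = 8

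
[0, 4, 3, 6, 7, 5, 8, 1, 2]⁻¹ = [0, 7, 8, 2, 1, 5, 3, 4, 6]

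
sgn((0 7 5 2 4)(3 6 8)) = 1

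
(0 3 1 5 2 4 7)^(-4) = (0 5 7 1 4 3 2)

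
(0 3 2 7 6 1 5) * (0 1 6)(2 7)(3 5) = (0 5 1 3 7)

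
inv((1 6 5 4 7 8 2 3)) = (1 3 2 8 7 4 5 6)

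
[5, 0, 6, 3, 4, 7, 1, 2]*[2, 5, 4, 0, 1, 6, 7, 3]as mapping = [0→6, 1→2, 2→7, 3→0, 4→1, 5→3, 6→5, 7→4]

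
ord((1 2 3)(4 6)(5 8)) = 6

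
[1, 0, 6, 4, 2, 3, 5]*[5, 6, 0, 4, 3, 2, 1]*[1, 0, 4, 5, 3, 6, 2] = [2, 6, 0, 5, 1, 3, 4]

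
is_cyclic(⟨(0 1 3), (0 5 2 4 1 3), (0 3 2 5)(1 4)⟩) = no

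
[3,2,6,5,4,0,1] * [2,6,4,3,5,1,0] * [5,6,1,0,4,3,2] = [0,4,5,6,3,1,2]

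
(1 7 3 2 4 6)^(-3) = (1 2)(3 6)(4 7)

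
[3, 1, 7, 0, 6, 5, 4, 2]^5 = [3, 1, 7, 0, 6, 5, 4, 2]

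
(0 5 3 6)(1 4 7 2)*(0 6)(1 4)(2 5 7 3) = (0 7 5 2 4 3)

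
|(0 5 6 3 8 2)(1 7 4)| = 6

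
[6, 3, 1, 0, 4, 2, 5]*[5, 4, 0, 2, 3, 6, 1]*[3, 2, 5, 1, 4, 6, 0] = [2, 5, 4, 6, 1, 3, 0]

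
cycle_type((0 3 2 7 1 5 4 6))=8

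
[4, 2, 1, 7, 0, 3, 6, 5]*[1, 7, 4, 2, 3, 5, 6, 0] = [3, 4, 7, 0, 1, 2, 6, 5]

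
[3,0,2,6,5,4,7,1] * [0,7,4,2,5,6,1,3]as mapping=[0→2,1→0,2→4,3→1,4→6,5→5,6→3,7→7]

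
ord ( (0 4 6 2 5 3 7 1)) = 8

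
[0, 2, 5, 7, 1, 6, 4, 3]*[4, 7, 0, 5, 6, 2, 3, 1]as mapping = [0→4, 1→0, 2→2, 3→1, 4→7, 5→3, 6→6, 7→5]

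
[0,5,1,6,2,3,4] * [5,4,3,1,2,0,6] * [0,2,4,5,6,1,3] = [1,0,6,3,5,2,4]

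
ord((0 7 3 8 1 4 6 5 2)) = 9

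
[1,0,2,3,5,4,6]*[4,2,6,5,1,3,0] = [2,4,6,5,3,1,0]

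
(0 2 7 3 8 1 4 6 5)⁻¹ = (0 5 6 4 1 8 3 7 2)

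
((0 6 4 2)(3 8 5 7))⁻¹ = (0 2 4 6)(3 7 5 8)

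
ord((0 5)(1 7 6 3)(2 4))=4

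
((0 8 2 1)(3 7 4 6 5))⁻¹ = (0 1 2 8)(3 5 6 4 7)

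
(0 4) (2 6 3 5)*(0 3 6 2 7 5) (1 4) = (0 1 4 3) (5 7) 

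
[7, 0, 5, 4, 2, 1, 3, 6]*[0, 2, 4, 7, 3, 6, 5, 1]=[1, 0, 6, 3, 4, 2, 7, 5]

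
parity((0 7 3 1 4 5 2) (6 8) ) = odd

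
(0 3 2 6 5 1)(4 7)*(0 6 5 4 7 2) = (0 3)(1 6 4 2 5)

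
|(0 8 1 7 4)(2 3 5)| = 15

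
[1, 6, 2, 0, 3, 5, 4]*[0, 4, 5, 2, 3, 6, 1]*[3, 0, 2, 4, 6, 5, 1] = [6, 0, 5, 3, 2, 1, 4]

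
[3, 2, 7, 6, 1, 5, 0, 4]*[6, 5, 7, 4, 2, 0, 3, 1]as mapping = [0→4, 1→7, 2→1, 3→3, 4→5, 5→0, 6→6, 7→2]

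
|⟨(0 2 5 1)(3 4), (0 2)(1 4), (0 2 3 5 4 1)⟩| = 720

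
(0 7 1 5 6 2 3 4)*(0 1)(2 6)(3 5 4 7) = (0 3 7)(1 4)(2 5)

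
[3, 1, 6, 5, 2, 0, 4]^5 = [5, 1, 4, 0, 6, 3, 2]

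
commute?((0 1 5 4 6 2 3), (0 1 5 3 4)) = no:(0 1 5 4 6 2 3)*(0 1 5 3 4) = (0 5)(1 3)(2 4 6), (0 1 5 3 4)*(0 1 5 4 6 2 3) = (0 5)(1 4)(2 3 6)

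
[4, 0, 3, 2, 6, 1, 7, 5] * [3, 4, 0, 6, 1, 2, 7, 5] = [1, 3, 6, 0, 7, 4, 5, 2]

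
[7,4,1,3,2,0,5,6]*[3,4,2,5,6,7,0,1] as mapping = [0→1,1→6,2→4,3→5,4→2,5→3,6→7,7→0] 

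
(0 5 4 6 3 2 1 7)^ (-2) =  (0 1 3 4)(2 6 5 7)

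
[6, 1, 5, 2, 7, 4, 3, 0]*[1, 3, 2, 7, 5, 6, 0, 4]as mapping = [0→0, 1→3, 2→6, 3→2, 4→4, 5→5, 6→7, 7→1]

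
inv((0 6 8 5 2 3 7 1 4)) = (0 4 1 7 3 2 5 8 6)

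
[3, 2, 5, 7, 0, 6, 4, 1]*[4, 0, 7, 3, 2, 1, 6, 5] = [3, 7, 1, 5, 4, 6, 2, 0]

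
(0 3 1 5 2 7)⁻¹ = (0 7 2 5 1 3)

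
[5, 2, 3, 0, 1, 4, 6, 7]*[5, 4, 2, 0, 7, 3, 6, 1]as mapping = [0→3, 1→2, 2→0, 3→5, 4→4, 5→7, 6→6, 7→1]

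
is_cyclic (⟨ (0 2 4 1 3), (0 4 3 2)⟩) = no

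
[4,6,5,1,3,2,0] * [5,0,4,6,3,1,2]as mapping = [0→3,1→2,2→1,3→0,4→6,5→4,6→5]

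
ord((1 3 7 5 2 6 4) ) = 7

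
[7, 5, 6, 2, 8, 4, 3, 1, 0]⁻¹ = [8, 7, 3, 6, 5, 1, 2, 0, 4]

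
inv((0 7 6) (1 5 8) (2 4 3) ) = (0 6 7) (1 8 5) (2 3 4) 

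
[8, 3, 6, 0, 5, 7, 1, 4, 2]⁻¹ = [3, 6, 8, 1, 7, 4, 2, 5, 0]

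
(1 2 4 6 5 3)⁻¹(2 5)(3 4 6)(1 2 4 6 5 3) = (1 6 5)(3 4)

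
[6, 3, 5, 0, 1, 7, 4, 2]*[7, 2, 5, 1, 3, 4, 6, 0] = [6, 1, 4, 7, 2, 0, 3, 5]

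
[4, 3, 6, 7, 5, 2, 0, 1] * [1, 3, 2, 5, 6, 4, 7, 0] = [6, 5, 7, 0, 4, 2, 1, 3]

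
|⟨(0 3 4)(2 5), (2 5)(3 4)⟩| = 12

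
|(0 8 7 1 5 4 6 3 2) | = 9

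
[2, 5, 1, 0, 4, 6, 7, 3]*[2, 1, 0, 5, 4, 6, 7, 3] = [0, 6, 1, 2, 4, 7, 3, 5]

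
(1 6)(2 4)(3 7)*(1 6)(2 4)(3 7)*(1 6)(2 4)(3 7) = (1 6)(2 4)(3 7)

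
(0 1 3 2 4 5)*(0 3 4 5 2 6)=(0 1 4 2 5 3 6)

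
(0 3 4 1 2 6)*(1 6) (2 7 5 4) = (0 3 2 1 7 5 4 6) 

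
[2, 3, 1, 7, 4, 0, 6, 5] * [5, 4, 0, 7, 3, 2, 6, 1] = [0, 7, 4, 1, 3, 5, 6, 2]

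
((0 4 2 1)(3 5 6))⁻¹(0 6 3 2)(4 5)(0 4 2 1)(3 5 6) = (1 4 3 5)(2 6)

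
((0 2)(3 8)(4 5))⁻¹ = (0 2)(3 8)(4 5)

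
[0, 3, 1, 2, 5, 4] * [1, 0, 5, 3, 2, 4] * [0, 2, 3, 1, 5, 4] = [2, 1, 0, 4, 5, 3]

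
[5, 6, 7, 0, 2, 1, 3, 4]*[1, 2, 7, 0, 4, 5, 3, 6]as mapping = [0→5, 1→3, 2→6, 3→1, 4→7, 5→2, 6→0, 7→4]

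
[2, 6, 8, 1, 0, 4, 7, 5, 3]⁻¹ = [4, 3, 0, 8, 5, 7, 1, 6, 2]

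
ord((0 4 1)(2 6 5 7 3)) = 15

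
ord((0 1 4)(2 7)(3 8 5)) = 6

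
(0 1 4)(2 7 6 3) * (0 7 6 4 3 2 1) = (1 3)(2 6)(4 7)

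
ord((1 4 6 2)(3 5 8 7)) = 4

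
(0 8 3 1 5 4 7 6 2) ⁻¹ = (0 2 6 7 4 5 1 3 8) 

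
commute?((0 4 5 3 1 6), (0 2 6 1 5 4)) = no:(0 4 5 3 1 6)*(0 2 6 1 5 4) = (2 6)(3 5), (0 2 6 1 5 4)*(0 4 5 3 1 6) = (0 2)(1 3)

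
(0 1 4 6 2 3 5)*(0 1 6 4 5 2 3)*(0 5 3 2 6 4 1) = (0 4 1 3 6 2 5)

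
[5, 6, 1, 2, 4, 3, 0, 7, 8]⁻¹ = [6, 2, 3, 5, 4, 0, 1, 7, 8]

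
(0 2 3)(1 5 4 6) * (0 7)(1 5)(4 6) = (0 2 3 7)(5 6)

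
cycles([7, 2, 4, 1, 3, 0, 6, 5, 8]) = (0 7 5)(1 2 4 3)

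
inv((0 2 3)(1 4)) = (0 3 2)(1 4)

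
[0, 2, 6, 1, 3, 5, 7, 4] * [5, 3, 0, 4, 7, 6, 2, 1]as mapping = [0→5, 1→0, 2→2, 3→3, 4→4, 5→6, 6→1, 7→7]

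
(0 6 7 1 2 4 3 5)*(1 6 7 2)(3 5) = (0 7 6 2 4 5)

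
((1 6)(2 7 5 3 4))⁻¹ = (1 6)(2 4 3 5 7)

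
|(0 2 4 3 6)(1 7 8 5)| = 20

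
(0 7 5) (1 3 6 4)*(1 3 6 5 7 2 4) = (0 2 4 3 5) (1 6) 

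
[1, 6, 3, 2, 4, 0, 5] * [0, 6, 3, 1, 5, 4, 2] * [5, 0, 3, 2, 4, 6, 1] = [1, 3, 0, 2, 6, 5, 4]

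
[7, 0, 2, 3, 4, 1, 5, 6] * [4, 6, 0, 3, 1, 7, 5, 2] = [2, 4, 0, 3, 1, 6, 7, 5]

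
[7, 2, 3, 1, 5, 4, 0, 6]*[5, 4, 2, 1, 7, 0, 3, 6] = [6, 2, 1, 4, 0, 7, 5, 3]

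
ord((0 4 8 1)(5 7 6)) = 12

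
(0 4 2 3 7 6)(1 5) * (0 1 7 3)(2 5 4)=(0 2)(1 4 5 7 6)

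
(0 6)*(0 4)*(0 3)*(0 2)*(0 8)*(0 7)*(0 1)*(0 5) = (0 6 4 3 2 8 7 1 5)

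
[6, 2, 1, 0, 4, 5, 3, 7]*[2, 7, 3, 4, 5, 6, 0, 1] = [0, 3, 7, 2, 5, 6, 4, 1]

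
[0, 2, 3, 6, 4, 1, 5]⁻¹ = [0, 5, 1, 2, 4, 6, 3]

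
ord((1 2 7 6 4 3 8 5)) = 8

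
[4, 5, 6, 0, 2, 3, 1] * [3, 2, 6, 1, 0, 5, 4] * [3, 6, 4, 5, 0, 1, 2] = [3, 1, 0, 5, 2, 6, 4]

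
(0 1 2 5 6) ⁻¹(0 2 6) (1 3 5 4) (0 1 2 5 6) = (0 1 5) (2 3 6 4) 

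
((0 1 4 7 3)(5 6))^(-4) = (0 1 4 7 3)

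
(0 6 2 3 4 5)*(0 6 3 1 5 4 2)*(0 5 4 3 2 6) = (0 2 1 4 3 6 5)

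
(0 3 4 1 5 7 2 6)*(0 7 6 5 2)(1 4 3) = (0 1 2 5 6 7)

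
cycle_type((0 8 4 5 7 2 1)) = 7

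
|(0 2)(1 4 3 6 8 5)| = 6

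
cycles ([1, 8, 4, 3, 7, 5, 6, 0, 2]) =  (0 1 8 2 4 7)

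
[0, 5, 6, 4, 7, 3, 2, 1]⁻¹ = [0, 7, 6, 5, 3, 1, 2, 4]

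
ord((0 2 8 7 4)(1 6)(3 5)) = 10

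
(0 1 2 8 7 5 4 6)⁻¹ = (0 6 4 5 7 8 2 1)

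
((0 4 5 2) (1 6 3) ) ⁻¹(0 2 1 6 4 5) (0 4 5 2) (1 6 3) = (0 6 3 5 2 4) 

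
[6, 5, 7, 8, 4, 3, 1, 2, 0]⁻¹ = [8, 6, 7, 5, 4, 1, 0, 2, 3]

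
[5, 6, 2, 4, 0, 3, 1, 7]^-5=[4, 6, 2, 5, 3, 0, 1, 7]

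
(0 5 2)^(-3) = ()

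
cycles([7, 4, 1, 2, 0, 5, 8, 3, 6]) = (0 7 3 2 1 4)(6 8)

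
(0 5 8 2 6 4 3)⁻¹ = (0 3 4 6 2 8 5)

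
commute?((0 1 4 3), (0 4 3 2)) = no:(0 1 4 3) * (0 4 3 2) = (0 1 3 4 2), (0 4 3 2) * (0 1 4 3) = (0 3 2 1 4)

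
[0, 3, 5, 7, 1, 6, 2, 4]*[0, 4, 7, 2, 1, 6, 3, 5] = [0, 2, 6, 5, 4, 3, 7, 1]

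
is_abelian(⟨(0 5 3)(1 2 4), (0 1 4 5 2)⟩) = no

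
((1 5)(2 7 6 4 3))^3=(1 5)(2 4 7 3 6)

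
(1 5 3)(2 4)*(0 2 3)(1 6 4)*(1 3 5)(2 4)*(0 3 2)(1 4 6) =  (0 6)(1 4 5 3)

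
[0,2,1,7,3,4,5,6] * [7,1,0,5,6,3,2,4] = [7,0,1,4,5,6,3,2]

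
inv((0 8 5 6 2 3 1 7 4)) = (0 4 7 1 3 2 6 5 8)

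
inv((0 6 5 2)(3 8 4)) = (0 2 5 6)(3 4 8)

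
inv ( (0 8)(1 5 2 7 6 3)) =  (0 8)(1 3 6 7 2 5)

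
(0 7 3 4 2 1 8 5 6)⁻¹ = (0 6 5 8 1 2 4 3 7)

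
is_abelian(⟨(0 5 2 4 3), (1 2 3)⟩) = no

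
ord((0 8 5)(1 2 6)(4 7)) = 6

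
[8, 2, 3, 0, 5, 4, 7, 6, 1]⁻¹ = [3, 8, 1, 2, 5, 4, 7, 6, 0]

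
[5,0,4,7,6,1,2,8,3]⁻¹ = [1,5,6,8,2,0,4,3,7]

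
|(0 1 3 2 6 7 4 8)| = 8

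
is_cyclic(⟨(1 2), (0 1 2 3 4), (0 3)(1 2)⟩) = no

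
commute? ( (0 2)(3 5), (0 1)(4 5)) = no: (0 2)(3 5) * (0 1)(4 5) = (0 2 1)(3 4 5), (0 1)(4 5) * (0 2)(3 5) = (0 1 2)(3 5 4)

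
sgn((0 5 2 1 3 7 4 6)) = -1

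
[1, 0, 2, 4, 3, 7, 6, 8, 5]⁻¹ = [1, 0, 2, 4, 3, 8, 6, 5, 7]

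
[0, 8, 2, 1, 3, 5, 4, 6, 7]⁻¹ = [0, 3, 2, 4, 6, 5, 7, 8, 1]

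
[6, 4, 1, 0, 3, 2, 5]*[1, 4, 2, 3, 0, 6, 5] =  [5, 0, 4, 1, 3, 2, 6]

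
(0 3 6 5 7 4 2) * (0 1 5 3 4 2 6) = (0 4 6 3)(1 5 7 2)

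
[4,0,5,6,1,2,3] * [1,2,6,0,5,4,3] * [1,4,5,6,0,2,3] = [2,4,0,6,5,3,1]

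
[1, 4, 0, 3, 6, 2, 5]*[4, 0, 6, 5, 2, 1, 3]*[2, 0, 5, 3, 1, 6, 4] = [2, 5, 1, 6, 3, 4, 0]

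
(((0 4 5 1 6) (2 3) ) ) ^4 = (0 6 1 5 4) 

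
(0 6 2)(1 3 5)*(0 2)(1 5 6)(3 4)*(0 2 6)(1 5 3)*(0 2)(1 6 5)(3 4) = (0 1 3 2 5 4 6)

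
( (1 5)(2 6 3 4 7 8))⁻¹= (1 5)(2 8 7 4 3 6)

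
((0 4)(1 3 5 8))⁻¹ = (0 4)(1 8 5 3)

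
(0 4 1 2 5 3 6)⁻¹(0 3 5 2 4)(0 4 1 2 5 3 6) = (1 4 6 3 5)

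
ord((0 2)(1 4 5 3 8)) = 10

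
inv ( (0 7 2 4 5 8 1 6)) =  (0 6 1 8 5 4 2 7)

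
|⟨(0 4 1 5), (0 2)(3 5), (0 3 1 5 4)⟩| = 720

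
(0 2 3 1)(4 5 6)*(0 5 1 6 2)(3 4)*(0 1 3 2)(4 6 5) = (0 1 4 3 5)(2 6)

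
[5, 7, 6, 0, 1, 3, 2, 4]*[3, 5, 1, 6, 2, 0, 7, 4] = [0, 4, 7, 3, 5, 6, 1, 2] 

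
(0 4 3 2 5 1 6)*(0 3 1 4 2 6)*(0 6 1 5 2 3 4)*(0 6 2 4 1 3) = (1 2 4 5 6)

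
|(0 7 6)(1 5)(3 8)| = 6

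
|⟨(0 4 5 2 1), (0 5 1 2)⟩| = 120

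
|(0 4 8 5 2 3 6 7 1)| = 9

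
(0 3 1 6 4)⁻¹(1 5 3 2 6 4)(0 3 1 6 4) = (0 6 5 1 2 4)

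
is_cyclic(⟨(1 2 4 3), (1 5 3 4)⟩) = no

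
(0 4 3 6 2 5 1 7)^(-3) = (0 5 3 7 2 4 1 6)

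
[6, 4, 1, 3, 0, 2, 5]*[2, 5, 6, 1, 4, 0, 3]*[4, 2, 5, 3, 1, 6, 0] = [3, 1, 6, 2, 5, 0, 4]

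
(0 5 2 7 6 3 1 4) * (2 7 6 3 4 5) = (0 2 6 4) (1 5 7 3) 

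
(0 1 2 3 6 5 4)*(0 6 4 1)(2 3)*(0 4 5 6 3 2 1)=(0 4 3 5)(1 2)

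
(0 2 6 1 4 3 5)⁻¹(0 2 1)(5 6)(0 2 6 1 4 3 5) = (0 1)(2 6 4)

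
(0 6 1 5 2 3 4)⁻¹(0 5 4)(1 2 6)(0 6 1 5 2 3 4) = (0 6 2)(1 5 3)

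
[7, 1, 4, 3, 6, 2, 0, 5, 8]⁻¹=[6, 1, 5, 3, 2, 7, 4, 0, 8]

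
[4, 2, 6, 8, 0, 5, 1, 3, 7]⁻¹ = [4, 6, 1, 7, 0, 5, 2, 8, 3]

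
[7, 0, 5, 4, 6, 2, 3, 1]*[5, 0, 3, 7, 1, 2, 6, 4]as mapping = [0→4, 1→5, 2→2, 3→1, 4→6, 5→3, 6→7, 7→0]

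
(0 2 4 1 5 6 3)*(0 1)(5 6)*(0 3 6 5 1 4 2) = (1 5)(3 4)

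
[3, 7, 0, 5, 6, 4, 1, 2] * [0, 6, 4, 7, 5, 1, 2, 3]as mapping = [0→7, 1→3, 2→0, 3→1, 4→2, 5→5, 6→6, 7→4]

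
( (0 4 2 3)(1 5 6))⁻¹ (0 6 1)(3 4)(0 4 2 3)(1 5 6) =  (0 2)(1 5 4)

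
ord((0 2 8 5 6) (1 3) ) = 10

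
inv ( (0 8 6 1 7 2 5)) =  (0 5 2 7 1 6 8)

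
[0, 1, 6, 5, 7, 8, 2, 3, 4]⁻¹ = [0, 1, 6, 7, 8, 3, 2, 4, 5]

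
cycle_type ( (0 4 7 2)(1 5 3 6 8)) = 4.5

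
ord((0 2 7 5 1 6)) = 6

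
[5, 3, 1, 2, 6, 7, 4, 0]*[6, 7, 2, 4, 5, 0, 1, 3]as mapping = [0→0, 1→4, 2→7, 3→2, 4→1, 5→3, 6→5, 7→6]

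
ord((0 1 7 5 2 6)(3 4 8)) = 6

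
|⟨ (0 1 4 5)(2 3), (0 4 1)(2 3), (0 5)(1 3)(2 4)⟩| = 720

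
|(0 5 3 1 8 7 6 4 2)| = 9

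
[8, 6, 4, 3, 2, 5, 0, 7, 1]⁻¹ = [6, 8, 4, 3, 2, 5, 1, 7, 0]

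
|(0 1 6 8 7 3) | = 6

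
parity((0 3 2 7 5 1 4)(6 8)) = odd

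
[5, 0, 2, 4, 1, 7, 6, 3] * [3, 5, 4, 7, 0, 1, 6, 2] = [1, 3, 4, 0, 5, 2, 6, 7]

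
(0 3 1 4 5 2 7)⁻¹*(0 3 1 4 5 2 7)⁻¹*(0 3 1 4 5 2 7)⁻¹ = (0 5 3 2 1 7 4)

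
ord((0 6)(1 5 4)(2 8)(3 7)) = 6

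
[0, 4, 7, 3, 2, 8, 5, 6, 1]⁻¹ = [0, 8, 4, 3, 1, 6, 7, 2, 5]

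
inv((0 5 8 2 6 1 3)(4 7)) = (0 3 1 6 2 8 5)(4 7)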